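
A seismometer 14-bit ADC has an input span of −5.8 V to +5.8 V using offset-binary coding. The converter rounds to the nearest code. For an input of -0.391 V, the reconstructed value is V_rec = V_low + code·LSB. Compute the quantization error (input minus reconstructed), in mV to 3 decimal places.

-0.180 mV

LSB = 11.6/2^14 = 0.708 mV.
(V_in − V_low)/LSB = (-0.391 − (−5.8))/0.000708008 = 7639.7462 → code 7640 (round).
Reconstructed: -0.39082031 V.
Difference: -0.000179687 V → -0.180 mV.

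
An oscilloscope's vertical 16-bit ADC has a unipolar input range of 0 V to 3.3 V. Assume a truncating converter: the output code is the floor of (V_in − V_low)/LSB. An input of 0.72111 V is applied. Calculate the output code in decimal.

LSB = 3.3 V / 65536 = 50.35 µV.
(0.72111 − 0) / 5.0354e-05 = 14320.808 LSBs.
So the output code is 14320.

code 14320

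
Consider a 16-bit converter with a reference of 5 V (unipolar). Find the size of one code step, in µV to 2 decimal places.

Full-scale span = 5 V.
LSB = 5 / 2^16 = 5 / 65536 = 7.62939e-05 V = 76.29 µV.

76.29 µV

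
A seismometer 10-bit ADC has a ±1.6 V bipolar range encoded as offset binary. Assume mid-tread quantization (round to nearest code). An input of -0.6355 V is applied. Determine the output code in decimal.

code 309

LSB = 3.2 V / 1024 = 3.125 mV.
(V_in − V_low)/LSB = (-0.6355 − (−1.6)) / 0.003125 = 308.640.
Round → code 309.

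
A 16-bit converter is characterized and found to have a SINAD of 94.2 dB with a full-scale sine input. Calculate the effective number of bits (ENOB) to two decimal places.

ENOB = (SINAD − 1.76) / 6.02 = (94.2 − 1.76)/6.02 = 15.355.

15.36 bits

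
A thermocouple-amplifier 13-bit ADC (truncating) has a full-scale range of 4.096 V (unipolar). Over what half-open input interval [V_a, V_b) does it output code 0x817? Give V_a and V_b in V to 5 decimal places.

LSB = 4.096/2^13 = 0.500 mV.
Code 0x817 = 2071 decimal.
V_a = V_low + 2071·LSB = 1.0355 V; V_b = V_low + 2072·LSB = 1.036 V.

[1.03550 V, 1.03600 V)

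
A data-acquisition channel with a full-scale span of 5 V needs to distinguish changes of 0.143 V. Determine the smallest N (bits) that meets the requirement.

6 bits

Number of steps required ≥ 5 V / 0.143 V = 34.97.
Need 2^N ≥ 34.97; 2^5 = 32, 2^6 = 64.
Minimum N = 6.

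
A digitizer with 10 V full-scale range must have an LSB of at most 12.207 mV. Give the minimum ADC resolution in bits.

Number of steps required ≥ 10 V / 12.207 mV = 819.20.
Need 2^N ≥ 819.20; 2^9 = 512, 2^10 = 1024.
Minimum N = 10.

10 bits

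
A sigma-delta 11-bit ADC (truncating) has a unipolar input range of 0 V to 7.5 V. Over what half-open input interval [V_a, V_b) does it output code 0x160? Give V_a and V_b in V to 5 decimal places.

[1.28906 V, 1.29272 V)

LSB = 7.5/2^11 = 3.662 mV.
Code 0x160 = 352 decimal.
V_a = V_low + 352·LSB = 1.28906 V; V_b = V_low + 353·LSB = 1.29272 V.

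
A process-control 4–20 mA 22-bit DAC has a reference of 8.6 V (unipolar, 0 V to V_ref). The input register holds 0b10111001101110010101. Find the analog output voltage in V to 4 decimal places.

LSB = 8.6 V / 2^22 = 2.05 µV.
Code 0b10111001101110010101 = 760725 decimal.
V_out = 0 + 760725 × 2.0504e-06 V = 1.55979 V.

1.5598 V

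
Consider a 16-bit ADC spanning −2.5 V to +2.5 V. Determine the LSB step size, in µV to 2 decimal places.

Full-scale span = 5 V.
LSB = 5 / 2^16 = 5 / 65536 = 7.62939e-05 V = 76.29 µV.

76.29 µV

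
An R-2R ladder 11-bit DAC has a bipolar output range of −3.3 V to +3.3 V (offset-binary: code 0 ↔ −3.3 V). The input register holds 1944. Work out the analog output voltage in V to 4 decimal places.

2.9648 V

LSB = 6.6 V / 2^11 = 3.223 mV.
V_out = (−3.3) + 1944 × 0.00322266 V = 2.96484 V.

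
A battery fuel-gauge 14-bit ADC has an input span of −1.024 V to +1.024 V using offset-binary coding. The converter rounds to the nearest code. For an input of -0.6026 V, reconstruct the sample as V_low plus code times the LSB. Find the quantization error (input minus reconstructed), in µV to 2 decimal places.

One LSB is 2.048 V / 16384 = 125.00 µV.
Scaled input = 3371.2000 LSBs, so code = 3371.
V_rec = (−1.024) + 3371·0.000125 = -0.602625 V.
Difference: 2.5e-05 V → 25.00 µV.

25.00 µV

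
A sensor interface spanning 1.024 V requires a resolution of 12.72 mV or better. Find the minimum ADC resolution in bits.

7 bits

Number of steps required ≥ 1.024 V / 12.72 mV = 80.50.
Need 2^N ≥ 80.50; 2^6 = 64, 2^7 = 128.
Minimum N = 7.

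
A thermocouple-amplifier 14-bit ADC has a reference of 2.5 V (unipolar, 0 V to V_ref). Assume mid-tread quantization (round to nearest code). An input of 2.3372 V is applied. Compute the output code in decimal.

With 16384 levels over 2.5 V, one step is 152.59 µV.
(V_in − V_low)/LSB = (2.3372 − 0) / 0.000152588 = 15317.074.
So the output code is 15317.

code 15317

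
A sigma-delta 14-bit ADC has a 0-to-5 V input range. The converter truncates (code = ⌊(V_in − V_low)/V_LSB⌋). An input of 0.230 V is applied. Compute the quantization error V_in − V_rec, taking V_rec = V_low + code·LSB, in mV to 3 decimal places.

One LSB is 5 V / 16384 = 305.18 µV.
Scaled input = 753.6640 LSBs, so code = 753.
Reconstructed: 0.22979736 V.
V_in − V_rec = 0.000202637 V = 0.203 mV.

0.203 mV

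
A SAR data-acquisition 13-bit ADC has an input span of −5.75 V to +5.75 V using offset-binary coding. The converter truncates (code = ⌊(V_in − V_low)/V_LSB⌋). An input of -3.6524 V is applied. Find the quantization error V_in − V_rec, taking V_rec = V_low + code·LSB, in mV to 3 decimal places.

LSB = 11.5/2^13 = 1.404 mV.
(V_in − V_low)/LSB = (-3.6524 − (−5.75))/0.00140381 = 1494.2208 → code 1494 (floor).
V_rec = (−5.75) + 1494·0.00140381 = -3.65271 V.
Error = -3.6524 − (−3.65271) = 0.000309961 V = 0.310 mV.

0.310 mV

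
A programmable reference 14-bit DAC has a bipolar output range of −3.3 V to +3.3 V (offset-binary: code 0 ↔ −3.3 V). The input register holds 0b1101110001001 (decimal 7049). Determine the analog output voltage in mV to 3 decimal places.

-460.437 mV

LSB = 6.6 V / 2^14 = 402.83 µV.
Code 0b1101110001001 = 7049 decimal.
V_out = (−3.3) + 7049 × 0.000402832 V = -0.460437 V.
= -460.437 mV.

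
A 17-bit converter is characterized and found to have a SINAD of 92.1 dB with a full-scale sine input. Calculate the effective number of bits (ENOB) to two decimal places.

ENOB = (SINAD − 1.76) / 6.02 = (92.1 − 1.76)/6.02 = 15.007.

15.01 bits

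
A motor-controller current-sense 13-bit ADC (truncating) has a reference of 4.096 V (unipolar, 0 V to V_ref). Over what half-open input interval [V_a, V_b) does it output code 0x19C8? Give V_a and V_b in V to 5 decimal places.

LSB = 4.096/2^13 = 0.500 mV.
Code 0x19C8 = 6600 decimal.
V_a = V_low + 6600·LSB = 3.3 V; V_b = V_low + 6601·LSB = 3.3005 V.

[3.30000 V, 3.30050 V)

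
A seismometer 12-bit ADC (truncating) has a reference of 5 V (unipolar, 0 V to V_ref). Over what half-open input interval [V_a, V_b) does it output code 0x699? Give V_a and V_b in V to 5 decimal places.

[2.06177 V, 2.06299 V)

LSB = 5/2^12 = 1.221 mV.
Code 0x699 = 1689 decimal.
V_a = V_low + 1689·LSB = 2.06177 V; V_b = V_low + 1690·LSB = 2.06299 V.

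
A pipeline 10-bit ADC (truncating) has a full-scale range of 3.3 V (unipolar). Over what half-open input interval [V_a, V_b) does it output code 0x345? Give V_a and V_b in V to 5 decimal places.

[2.69736 V, 2.70059 V)

LSB = 3.3/2^10 = 3.223 mV.
Code 0x345 = 837 decimal.
V_a = V_low + 837·LSB = 2.69736 V; V_b = V_low + 838·LSB = 2.70059 V.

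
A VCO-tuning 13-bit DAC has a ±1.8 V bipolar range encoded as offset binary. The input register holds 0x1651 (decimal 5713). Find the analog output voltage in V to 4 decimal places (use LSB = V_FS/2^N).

LSB = 3.6 V / 2^13 = 439.45 µV.
Code 0x1651 = 5713 decimal.
V_out = (−1.8) + 5713 × 0.000439453 V = 0.710596 V.

0.7106 V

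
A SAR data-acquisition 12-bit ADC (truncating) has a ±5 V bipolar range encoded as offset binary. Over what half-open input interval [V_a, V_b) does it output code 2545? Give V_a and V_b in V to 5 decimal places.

LSB = 10/2^12 = 2.441 mV.
V_a = V_low + 2545·LSB = 1.21338 V; V_b = V_low + 2546·LSB = 1.21582 V.

[1.21338 V, 1.21582 V)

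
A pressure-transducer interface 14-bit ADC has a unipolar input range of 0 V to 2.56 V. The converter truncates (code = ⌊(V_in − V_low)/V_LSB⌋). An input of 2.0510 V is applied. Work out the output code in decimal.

Full-scale span = 2.56 V; LSB = 2.56/2^14 = 156.25 µV.
(2.0510 − 0) / 0.00015625 = 13126.400 LSBs.
⌊·⌋(13126.400) = 13126.

code 13126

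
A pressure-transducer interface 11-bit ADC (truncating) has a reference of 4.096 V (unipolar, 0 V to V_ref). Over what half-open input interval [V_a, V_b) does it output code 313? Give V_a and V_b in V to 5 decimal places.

[0.62600 V, 0.62800 V)

LSB = 4.096/2^11 = 2.000 mV.
V_a = V_low + 313·LSB = 0.626 V; V_b = V_low + 314·LSB = 0.628 V.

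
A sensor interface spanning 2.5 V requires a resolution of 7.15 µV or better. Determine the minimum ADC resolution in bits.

Number of steps required ≥ 2.5 V / 7.15 µV = 349650.35.
Need 2^N ≥ 349650.35; 2^18 = 262144, 2^19 = 524288.
Minimum N = 19.

19 bits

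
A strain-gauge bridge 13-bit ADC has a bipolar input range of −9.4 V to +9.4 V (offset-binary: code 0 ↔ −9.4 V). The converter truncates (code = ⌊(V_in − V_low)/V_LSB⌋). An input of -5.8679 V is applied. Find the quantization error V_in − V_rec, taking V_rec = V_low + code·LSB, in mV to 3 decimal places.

LSB = 18.8/2^13 = 2.295 mV.
(V_in − V_low)/LSB = (-5.8679 − (−9.4))/0.00229492 = 1539.0938 → code 1539 (floor).
Reconstructed: -5.8681152 V.
Difference: 0.000215234 V → 0.215 mV.

0.215 mV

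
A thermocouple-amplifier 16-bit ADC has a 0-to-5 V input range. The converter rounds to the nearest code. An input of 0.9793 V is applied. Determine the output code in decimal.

Full-scale span = 5 V; LSB = 5/2^16 = 76.29 µV.
(0.9793 − 0) / 7.62939e-05 = 12835.881 LSBs.
Round → code 12836.

code 12836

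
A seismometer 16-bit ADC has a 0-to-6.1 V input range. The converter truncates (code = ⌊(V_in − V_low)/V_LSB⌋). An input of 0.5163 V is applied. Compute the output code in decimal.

With 65536 levels over 6.1 V, one step is 93.08 µV.
(0.5163 − 0) / 9.30786e-05 = 5546.924 LSBs.
So the output code is 5546.

code 5546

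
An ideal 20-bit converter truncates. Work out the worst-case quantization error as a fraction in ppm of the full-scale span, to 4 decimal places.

0.9537 ppm

Truncating → worst-case error = 1 LSB = V_FS/2^20, so 1e+06/1048576 = 0.953674 ppm of full scale.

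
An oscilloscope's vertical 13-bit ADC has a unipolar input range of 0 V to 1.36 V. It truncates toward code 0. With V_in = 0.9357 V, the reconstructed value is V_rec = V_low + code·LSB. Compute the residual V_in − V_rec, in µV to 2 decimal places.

35.94 µV

LSB = 1.36/2^13 = 166.02 µV.
(V_in − V_low)/LSB = (0.9357 − 0)/0.000166016 = 5636.2165 → code 5636 (floor).
Reconstructed: 0.93566406 V.
V_in − V_rec = 3.59375e-05 V = 35.94 µV.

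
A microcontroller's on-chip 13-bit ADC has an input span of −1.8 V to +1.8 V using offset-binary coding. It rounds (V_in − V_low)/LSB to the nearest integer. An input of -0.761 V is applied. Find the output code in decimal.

code 2364

With 8192 levels over 3.6 V, one step is 439.45 µV.
Input sits at 2364.302 steps above V_low.
round(2364.302) = 2364.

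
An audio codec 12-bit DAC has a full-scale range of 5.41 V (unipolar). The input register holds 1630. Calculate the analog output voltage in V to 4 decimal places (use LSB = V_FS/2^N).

2.1529 V

LSB = 5.41 V / 2^12 = 1.321 mV.
V_out = 0 + 1630 × 0.0013208 V = 2.15291 V.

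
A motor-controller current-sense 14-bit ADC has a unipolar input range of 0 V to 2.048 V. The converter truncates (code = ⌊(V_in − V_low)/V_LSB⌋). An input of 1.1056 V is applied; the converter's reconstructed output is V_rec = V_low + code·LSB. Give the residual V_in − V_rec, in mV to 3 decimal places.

LSB = 2.048/2^14 = 125.00 µV.
(V_in − V_low)/LSB = (1.1056 − 0)/0.000125 = 8844.8000 → code 8844 (floor).
Reconstructed: 1.1055 V.
Difference: 0.0001 V → 0.100 mV.

0.100 mV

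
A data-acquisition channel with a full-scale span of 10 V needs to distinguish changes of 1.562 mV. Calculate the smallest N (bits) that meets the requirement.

Number of steps required ≥ 10 V / 1.562 mV = 6402.05.
Need 2^N ≥ 6402.05; 2^12 = 4096, 2^13 = 8192.
Minimum N = 13.

13 bits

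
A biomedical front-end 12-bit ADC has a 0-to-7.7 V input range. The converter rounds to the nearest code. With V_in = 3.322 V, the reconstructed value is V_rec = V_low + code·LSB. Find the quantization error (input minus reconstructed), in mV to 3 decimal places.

Step size: 7.7 V ÷ 2^12 = 1.880 mV.
(V_in − V_low)/LSB = (3.322 − 0)/0.00187988 = 1767.1314 → code 1767 (round).
V_rec = 0 + 1767·0.00187988 = 3.3217529 V.
Difference: 0.00024707 V → 0.247 mV.

0.247 mV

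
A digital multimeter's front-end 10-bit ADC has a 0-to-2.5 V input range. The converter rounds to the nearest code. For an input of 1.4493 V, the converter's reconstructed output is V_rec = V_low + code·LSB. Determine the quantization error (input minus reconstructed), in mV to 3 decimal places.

Step size: 2.5 V ÷ 2^10 = 2.441 mV.
(V_in − V_low)/LSB = (1.4493 − 0)/0.00244141 = 593.6333 → code 594 (round).
Code 594 maps back to 0 + 594×0.00244141 V = 1.4501953 V.
Difference: -0.000895312 V → -0.895 mV.

-0.895 mV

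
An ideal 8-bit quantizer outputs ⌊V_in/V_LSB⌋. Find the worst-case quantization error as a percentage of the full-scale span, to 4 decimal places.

0.3906 %

Truncating → worst-case error = 1 LSB = V_FS/2^8, so 100/256 = 0.390625 % of full scale.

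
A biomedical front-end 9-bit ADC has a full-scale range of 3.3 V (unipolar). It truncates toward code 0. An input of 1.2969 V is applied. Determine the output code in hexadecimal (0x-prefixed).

With 512 levels over 3.3 V, one step is 6.445 mV.
Input sits at 201.216 steps above V_low.
So the output code is 201.
In hexadecimal (0x-prefixed): 0xC9.

code 0xC9 (decimal 201)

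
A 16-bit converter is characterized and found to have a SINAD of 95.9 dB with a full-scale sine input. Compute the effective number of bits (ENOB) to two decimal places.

15.64 bits

ENOB = (SINAD − 1.76) / 6.02 = (95.9 − 1.76)/6.02 = 15.638.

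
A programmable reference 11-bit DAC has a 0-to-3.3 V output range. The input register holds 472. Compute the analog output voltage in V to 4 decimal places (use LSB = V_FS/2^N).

0.7605 V

LSB = 3.3 V / 2^11 = 1.611 mV.
V_out = 0 + 472 × 0.00161133 V = 0.760547 V.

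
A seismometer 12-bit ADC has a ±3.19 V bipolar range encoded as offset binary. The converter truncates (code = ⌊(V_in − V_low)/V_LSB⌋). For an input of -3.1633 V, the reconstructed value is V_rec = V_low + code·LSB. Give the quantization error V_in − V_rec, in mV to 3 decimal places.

LSB = 6.38/2^12 = 1.558 mV.
(-3.1633 − (−3.19))/0.00155762 = 17.1416; ⌊·⌋ gives code 17.
V_rec = (−3.19) + 17·0.00155762 = -3.1635205 V.
Error = -3.1633 − (−3.1635205) = 0.000220508 V = 0.221 mV.

0.221 mV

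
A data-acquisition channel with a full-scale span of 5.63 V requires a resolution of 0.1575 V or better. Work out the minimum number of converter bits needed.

6 bits

Number of steps required ≥ 5.63 V / 0.1575 V = 35.75.
Need 2^N ≥ 35.75; 2^5 = 32, 2^6 = 64.
Minimum N = 6.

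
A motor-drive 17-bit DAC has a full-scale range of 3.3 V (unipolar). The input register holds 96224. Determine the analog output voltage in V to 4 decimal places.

LSB = 3.3 V / 2^17 = 25.18 µV.
V_out = 0 + 96224 × 2.5177e-05 V = 2.42263 V.

2.4226 V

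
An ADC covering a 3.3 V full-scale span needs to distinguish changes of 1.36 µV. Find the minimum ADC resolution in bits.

22 bits

Number of steps required ≥ 3.3 V / 1.36 µV = 2426470.59.
Need 2^N ≥ 2426470.59; 2^21 = 2097152, 2^22 = 4194304.
Minimum N = 22.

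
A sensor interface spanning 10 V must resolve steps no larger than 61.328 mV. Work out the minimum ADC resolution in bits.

Number of steps required ≥ 10 V / 61.328 mV = 163.06.
Need 2^N ≥ 163.06; 2^7 = 128, 2^8 = 256.
Minimum N = 8.

8 bits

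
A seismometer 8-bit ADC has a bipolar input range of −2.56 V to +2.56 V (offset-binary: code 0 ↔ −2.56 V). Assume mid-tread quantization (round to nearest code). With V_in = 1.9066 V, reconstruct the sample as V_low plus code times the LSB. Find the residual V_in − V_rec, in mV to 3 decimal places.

Step size: 5.12 V ÷ 2^8 = 20.000 mV.
Scaled input = 223.3300 LSBs, so code = 223.
Code 223 maps back to (−2.56) + 223×0.02 V = 1.9 V.
Difference: 0.0066 V → 6.600 mV.

6.600 mV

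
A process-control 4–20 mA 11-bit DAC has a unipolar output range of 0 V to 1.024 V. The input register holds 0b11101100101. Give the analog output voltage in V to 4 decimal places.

LSB = 1.024 V / 2^11 = 0.500 mV.
Code 0b11101100101 = 1893 decimal.
V_out = 0 + 1893 × 0.0005 V = 0.9465 V.

0.9465 V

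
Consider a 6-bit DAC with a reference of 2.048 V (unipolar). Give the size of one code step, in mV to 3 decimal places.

32.000 mV

Full-scale span = 2.048 V.
LSB = 2.048 / 2^6 = 2.048 / 64 = 0.032 V = 32.000 mV.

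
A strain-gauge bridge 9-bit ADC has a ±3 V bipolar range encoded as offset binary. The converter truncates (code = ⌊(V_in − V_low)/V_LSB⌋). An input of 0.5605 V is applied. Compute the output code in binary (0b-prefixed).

code 0b100101111 (decimal 303)

LSB = 6 V / 512 = 11.719 mV.
Input sits at 303.829 steps above V_low.
⌊·⌋(303.829) = 303.
In binary (0b-prefixed): 0b100101111.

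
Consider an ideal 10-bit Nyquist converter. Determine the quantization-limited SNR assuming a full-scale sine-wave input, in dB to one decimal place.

SNR ≈ 6.02·N + 1.76 dB = 6.02·10 + 1.76 = 61.96 dB.

62.0 dB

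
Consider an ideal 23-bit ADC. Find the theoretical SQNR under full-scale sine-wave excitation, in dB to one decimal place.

SNR ≈ 6.02·N + 1.76 dB = 6.02·23 + 1.76 = 140.22 dB.

140.2 dB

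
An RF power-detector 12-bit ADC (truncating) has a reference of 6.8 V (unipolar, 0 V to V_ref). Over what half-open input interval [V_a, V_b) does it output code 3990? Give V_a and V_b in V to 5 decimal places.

[6.62402 V, 6.62568 V)

LSB = 6.8/2^12 = 1.660 mV.
V_a = V_low + 3990·LSB = 6.62402 V; V_b = V_low + 3991·LSB = 6.62568 V.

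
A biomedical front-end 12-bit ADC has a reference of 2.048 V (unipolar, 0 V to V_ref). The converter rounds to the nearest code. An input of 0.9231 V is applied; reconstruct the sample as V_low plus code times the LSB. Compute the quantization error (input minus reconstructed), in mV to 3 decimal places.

0.100 mV

LSB = 2.048/2^12 = 0.500 mV.
(0.9231 − 0)/0.0005 = 1846.2000; round gives code 1846.
V_rec = 0 + 1846·0.0005 = 0.923 V.
Error = 0.9231 − 0.923 = 0.0001 V = 0.100 mV.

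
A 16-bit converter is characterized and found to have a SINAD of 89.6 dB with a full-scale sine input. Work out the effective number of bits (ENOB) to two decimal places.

ENOB = (SINAD − 1.76) / 6.02 = (89.6 − 1.76)/6.02 = 14.591.

14.59 bits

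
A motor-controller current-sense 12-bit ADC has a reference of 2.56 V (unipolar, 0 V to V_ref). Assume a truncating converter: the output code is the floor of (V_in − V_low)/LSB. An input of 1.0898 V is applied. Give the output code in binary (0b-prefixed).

LSB = 2.56 V / 4096 = 0.625 mV.
(1.0898 − 0) / 0.000625 = 1743.680 LSBs.
⌊·⌋(1743.680) = 1743.
In binary (0b-prefixed): 0b11011001111.

code 0b11011001111 (decimal 1743)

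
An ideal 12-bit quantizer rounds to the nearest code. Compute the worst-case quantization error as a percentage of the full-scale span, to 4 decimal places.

0.0122 %

Rounding → worst-case error = ½ LSB = V_FS/2^13, so 100/8192 = 0.012207 % of full scale.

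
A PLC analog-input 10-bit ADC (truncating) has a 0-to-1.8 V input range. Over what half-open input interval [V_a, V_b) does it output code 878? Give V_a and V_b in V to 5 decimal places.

[1.54336 V, 1.54512 V)

LSB = 1.8/2^10 = 1.758 mV.
V_a = V_low + 878·LSB = 1.54336 V; V_b = V_low + 879·LSB = 1.54512 V.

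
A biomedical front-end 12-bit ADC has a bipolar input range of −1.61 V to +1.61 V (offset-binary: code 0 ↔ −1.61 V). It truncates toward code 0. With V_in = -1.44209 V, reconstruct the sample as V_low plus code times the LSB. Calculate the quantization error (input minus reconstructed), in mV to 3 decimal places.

LSB = 3.22/2^12 = 0.786 mV.
(-1.44209 − (−1.61))/0.000786133 = 213.5899; ⌊·⌋ gives code 213.
Code 213 maps back to (−1.61) + 213×0.000786133 V = -1.4425537 V.
Error = -1.44209 − (−1.4425537) = 0.000463711 V = 0.464 mV.

0.464 mV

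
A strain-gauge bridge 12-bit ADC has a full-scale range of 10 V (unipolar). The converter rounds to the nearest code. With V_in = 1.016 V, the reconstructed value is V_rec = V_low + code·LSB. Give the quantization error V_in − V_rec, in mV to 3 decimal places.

One LSB is 10 V / 4096 = 2.441 mV.
(1.016 − 0)/0.00244141 = 416.1536; round gives code 416.
Reconstructed: 1.015625 V.
Error = 1.016 − 1.015625 = 0.000375 V = 0.375 mV.

0.375 mV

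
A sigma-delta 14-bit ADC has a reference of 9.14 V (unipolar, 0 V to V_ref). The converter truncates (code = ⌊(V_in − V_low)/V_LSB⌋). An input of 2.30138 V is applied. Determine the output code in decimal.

Full-scale span = 9.14 V; LSB = 9.14/2^14 = 0.558 mV.
(2.30138 − 0) / 0.000557861 = 4125.362 LSBs.
⌊·⌋(4125.362) = 4125.

code 4125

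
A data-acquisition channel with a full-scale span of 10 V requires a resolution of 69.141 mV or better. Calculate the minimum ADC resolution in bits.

Number of steps required ≥ 10 V / 69.141 mV = 144.63.
Need 2^N ≥ 144.63; 2^7 = 128, 2^8 = 256.
Minimum N = 8.

8 bits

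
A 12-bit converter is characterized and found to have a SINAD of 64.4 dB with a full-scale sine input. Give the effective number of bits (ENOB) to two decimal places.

ENOB = (SINAD − 1.76) / 6.02 = (64.4 − 1.76)/6.02 = 10.405.

10.41 bits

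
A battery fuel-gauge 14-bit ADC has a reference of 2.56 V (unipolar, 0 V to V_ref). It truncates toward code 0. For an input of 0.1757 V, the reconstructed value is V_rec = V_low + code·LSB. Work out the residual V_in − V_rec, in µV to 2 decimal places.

Step size: 2.56 V ÷ 2^14 = 156.25 µV.
(0.1757 − 0)/0.00015625 = 1124.4800; ⌊·⌋ gives code 1124.
Code 1124 maps back to 0 + 1124×0.00015625 V = 0.175625 V.
Difference: 7.5e-05 V → 75.00 µV.

75.00 µV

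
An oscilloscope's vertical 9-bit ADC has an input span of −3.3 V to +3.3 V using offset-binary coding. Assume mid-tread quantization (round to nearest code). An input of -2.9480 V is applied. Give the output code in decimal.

code 27

LSB = 6.6 V / 512 = 12.891 mV.
(V_in − V_low)/LSB = (-2.9480 − (−3.3)) / 0.0128906 = 27.307.
Round → code 27.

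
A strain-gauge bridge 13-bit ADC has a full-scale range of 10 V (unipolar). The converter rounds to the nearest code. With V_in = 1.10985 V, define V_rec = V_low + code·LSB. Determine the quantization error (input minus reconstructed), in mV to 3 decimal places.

One LSB is 10 V / 8192 = 1.221 mV.
(1.10985 − 0)/0.0012207 = 909.1891; round gives code 909.
Code 909 maps back to 0 + 909×0.0012207 V = 1.1096191 V.
Error = 1.10985 − 1.1096191 = 0.000230859 V = 0.231 mV.

0.231 mV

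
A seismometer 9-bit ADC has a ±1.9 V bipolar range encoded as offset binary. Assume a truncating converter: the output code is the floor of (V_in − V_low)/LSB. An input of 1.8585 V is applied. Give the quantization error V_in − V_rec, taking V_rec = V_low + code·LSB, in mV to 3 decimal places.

One LSB is 3.8 V / 512 = 7.422 mV.
(1.8585 − (−1.9))/0.00742187 = 506.4084; ⌊·⌋ gives code 506.
Code 506 maps back to (−1.9) + 506×0.00742187 V = 1.8554688 V.
Difference: 0.00303125 V → 3.031 mV.

3.031 mV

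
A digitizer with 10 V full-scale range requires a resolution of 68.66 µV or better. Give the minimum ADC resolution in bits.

18 bits

Number of steps required ≥ 10 V / 68.66 µV = 145645.21.
Need 2^N ≥ 145645.21; 2^17 = 131072, 2^18 = 262144.
Minimum N = 18.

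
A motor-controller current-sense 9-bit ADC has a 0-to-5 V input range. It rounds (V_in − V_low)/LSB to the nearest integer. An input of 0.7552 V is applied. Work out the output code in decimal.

With 512 levels over 5 V, one step is 9.766 mV.
(0.7552 − 0) / 0.00976562 = 77.332 LSBs.
So the output code is 77.

code 77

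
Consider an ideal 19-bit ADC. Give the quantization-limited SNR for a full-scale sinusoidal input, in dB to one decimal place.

SNR ≈ 6.02·N + 1.76 dB = 6.02·19 + 1.76 = 116.14 dB.

116.1 dB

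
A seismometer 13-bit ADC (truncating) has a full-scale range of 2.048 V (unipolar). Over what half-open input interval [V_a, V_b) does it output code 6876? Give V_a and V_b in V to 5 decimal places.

LSB = 2.048/2^13 = 250.00 µV.
V_a = V_low + 6876·LSB = 1.719 V; V_b = V_low + 6877·LSB = 1.71925 V.

[1.71900 V, 1.71925 V)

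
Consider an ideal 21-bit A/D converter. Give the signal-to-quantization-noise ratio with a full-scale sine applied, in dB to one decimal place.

SNR ≈ 6.02·N + 1.76 dB = 6.02·21 + 1.76 = 128.18 dB.

128.2 dB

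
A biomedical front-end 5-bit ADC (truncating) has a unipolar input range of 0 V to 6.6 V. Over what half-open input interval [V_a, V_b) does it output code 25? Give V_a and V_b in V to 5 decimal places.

[5.15625 V, 5.36250 V)

LSB = 6.6/2^5 = 206.250 mV.
V_a = V_low + 25·LSB = 5.15625 V; V_b = V_low + 26·LSB = 5.3625 V.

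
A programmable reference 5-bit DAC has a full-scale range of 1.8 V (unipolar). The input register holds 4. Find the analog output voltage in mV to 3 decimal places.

225.000 mV

LSB = 1.8 V / 2^5 = 56.250 mV.
V_out = 0 + 4 × 0.05625 V = 0.225 V.
= 225.000 mV.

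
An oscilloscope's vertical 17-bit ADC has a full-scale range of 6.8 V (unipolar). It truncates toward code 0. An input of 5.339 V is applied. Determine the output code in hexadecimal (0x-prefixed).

code 0x191FE (decimal 102910)

With 131072 levels over 6.8 V, one step is 51.88 µV.
(5.339 − 0) / 5.18799e-05 = 102910.795 LSBs.
So the output code is 102910.
In hexadecimal (0x-prefixed): 0x191FE.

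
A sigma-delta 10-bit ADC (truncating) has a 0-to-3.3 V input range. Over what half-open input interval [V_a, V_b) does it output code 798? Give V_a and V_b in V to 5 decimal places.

LSB = 3.3/2^10 = 3.223 mV.
V_a = V_low + 798·LSB = 2.57168 V; V_b = V_low + 799·LSB = 2.5749 V.

[2.57168 V, 2.57490 V)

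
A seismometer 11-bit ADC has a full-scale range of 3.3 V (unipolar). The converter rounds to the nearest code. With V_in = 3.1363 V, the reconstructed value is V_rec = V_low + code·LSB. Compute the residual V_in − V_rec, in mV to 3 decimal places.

0.655 mV

One LSB is 3.3 V / 2048 = 1.611 mV.
Scaled input = 1946.4068 LSBs, so code = 1946.
V_rec = 0 + 1946·0.00161133 = 3.1356445 V.
Error = 3.1363 − 3.1356445 = 0.000655469 V = 0.655 mV.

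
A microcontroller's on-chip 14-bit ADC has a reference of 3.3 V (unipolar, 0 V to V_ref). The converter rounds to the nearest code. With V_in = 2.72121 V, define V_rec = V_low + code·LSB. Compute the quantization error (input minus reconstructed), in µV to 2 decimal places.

79.63 µV

One LSB is 3.3 V / 16384 = 201.42 µV.
Scaled input = 13510.3953 LSBs, so code = 13510.
Code 13510 maps back to 0 + 13510×0.000201416 V = 2.7211304 V.
Difference: 7.96289e-05 V → 79.63 µV.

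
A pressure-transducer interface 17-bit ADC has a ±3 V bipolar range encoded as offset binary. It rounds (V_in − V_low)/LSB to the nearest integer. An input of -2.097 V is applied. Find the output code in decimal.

LSB = 6 V / 131072 = 45.78 µV.
Input sits at 19726.336 steps above V_low.
So the output code is 19726.

code 19726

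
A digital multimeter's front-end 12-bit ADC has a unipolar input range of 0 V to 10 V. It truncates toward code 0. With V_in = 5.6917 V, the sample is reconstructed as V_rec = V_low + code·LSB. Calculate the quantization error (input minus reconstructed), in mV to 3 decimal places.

0.782 mV

One LSB is 10 V / 4096 = 2.441 mV.
(V_in − V_low)/LSB = (5.6917 − 0)/0.00244141 = 2331.3203 → code 2331 (floor).
Reconstructed: 5.690918 V.
Error = 5.6917 − 5.690918 = 0.000782031 V = 0.782 mV.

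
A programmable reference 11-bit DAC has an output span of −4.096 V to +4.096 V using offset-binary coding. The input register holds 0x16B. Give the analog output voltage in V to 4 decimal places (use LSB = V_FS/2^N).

-2.6440 V

LSB = 8.192 V / 2^11 = 4.000 mV.
Code 0x16B = 363 decimal.
V_out = (−4.096) + 363 × 0.004 V = -2.644 V.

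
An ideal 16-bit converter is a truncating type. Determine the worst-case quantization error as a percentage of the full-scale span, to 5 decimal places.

Truncating → worst-case error = 1 LSB = V_FS/2^16, so 100/65536 = 0.00152588 % of full scale.

0.00153 %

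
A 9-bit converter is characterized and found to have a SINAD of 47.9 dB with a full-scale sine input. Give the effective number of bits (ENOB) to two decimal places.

7.66 bits

ENOB = (SINAD − 1.76) / 6.02 = (47.9 − 1.76)/6.02 = 7.664.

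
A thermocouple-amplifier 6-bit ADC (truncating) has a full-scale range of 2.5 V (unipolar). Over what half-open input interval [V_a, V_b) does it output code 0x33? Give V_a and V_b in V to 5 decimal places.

LSB = 2.5/2^6 = 39.062 mV.
Code 0x33 = 51 decimal.
V_a = V_low + 51·LSB = 1.99219 V; V_b = V_low + 52·LSB = 2.03125 V.

[1.99219 V, 2.03125 V)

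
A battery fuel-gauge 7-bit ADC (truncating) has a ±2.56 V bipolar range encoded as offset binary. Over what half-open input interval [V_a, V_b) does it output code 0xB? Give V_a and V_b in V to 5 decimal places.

[-2.12000 V, -2.08000 V)

LSB = 5.12/2^7 = 40.000 mV.
Code 0xB = 11 decimal.
V_a = V_low + 11·LSB = -2.12 V; V_b = V_low + 12·LSB = -2.08 V.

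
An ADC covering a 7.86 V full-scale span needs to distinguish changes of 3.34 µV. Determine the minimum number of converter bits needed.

22 bits

Number of steps required ≥ 7.86 V / 3.34 µV = 2353293.41.
Need 2^N ≥ 2353293.41; 2^21 = 2097152, 2^22 = 4194304.
Minimum N = 22.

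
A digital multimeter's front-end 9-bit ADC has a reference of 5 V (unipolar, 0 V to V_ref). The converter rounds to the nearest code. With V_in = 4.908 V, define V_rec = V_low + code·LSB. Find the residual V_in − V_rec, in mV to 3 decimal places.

Step size: 5 V ÷ 2^9 = 9.766 mV.
(4.908 − 0)/0.00976562 = 502.5792; round gives code 503.
V_rec = 0 + 503·0.00976562 = 4.9121094 V.
V_in − V_rec = -0.00410938 V = -4.109 mV.

-4.109 mV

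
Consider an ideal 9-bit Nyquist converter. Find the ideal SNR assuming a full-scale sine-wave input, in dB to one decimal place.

55.9 dB

SNR ≈ 6.02·N + 1.76 dB = 6.02·9 + 1.76 = 55.94 dB.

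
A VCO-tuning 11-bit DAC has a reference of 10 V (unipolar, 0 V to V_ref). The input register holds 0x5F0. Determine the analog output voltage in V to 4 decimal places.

7.4219 V

LSB = 10 V / 2^11 = 4.883 mV.
Code 0x5F0 = 1520 decimal.
V_out = 0 + 1520 × 0.00488281 V = 7.42188 V.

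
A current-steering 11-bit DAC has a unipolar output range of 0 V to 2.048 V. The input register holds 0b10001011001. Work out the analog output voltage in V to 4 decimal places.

1.1130 V

LSB = 2.048 V / 2^11 = 1.000 mV.
Code 0b10001011001 = 1113 decimal.
V_out = 0 + 1113 × 0.001 V = 1.113 V.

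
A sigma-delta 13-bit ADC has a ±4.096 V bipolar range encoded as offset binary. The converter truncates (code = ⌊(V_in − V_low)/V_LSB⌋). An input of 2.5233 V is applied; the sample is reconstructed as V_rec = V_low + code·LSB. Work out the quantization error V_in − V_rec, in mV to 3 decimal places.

One LSB is 8.192 V / 8192 = 1.000 mV.
(V_in − V_low)/LSB = (2.5233 − (−4.096))/0.001 = 6619.3000 → code 6619 (floor).
Code 6619 maps back to (−4.096) + 6619×0.001 V = 2.523 V.
Difference: 0.0003 V → 0.300 mV.

0.300 mV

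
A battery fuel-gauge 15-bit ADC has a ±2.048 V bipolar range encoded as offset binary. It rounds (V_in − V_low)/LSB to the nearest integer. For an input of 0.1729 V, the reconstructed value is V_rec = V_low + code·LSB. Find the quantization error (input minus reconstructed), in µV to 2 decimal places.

LSB = 4.096/2^15 = 125.00 µV.
(0.1729 − (−2.048))/0.000125 = 17767.2000; round gives code 17767.
V_rec = (−2.048) + 17767·0.000125 = 0.172875 V.
V_in − V_rec = 2.5e-05 V = 25.00 µV.

25.00 µV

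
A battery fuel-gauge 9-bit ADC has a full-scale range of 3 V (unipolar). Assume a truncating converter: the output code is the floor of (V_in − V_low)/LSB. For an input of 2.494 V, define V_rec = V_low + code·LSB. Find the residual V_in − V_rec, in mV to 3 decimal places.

LSB = 3/2^9 = 5.859 mV.
(2.494 − 0)/0.00585938 = 425.6427; ⌊·⌋ gives code 425.
Reconstructed: 2.4902344 V.
V_in − V_rec = 0.00376562 V = 3.766 mV.

3.766 mV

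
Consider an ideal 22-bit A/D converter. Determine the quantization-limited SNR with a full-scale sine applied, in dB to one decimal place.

SNR ≈ 6.02·N + 1.76 dB = 6.02·22 + 1.76 = 134.20 dB.

134.2 dB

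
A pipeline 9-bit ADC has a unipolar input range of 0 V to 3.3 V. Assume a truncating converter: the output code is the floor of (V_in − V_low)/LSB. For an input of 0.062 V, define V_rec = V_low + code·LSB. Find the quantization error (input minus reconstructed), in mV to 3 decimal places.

3.992 mV

One LSB is 3.3 V / 512 = 6.445 mV.
(V_in − V_low)/LSB = (0.062 − 0)/0.00644531 = 9.6194 → code 9 (floor).
Code 9 maps back to 0 + 9×0.00644531 V = 0.058007812 V.
Error = 0.062 − 0.058007812 = 0.00399219 V = 3.992 mV.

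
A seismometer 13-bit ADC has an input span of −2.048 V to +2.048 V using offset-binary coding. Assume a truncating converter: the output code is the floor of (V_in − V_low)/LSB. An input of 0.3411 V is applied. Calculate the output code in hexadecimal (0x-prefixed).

LSB = 4.096 V / 8192 = 0.500 mV.
(0.3411 − (−2.048)) / 0.0005 = 4778.200 LSBs.
⌊·⌋(4778.200) = 4778.
In hexadecimal (0x-prefixed): 0x12AA.

code 0x12AA (decimal 4778)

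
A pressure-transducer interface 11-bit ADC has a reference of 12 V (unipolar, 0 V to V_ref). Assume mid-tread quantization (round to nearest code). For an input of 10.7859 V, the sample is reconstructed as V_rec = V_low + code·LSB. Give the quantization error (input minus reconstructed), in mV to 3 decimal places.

-1.209 mV

LSB = 12/2^11 = 5.859 mV.
(10.7859 − 0)/0.00585938 = 1840.7936; round gives code 1841.
Reconstructed: 10.787109 V.
V_in − V_rec = -0.00120937 V = -1.209 mV.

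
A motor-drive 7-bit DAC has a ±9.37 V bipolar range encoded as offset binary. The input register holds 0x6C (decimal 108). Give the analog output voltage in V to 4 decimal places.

6.4419 V

LSB = 18.74 V / 2^7 = 146.406 mV.
Code 0x6C = 108 decimal.
V_out = (−9.37) + 108 × 0.146406 V = 6.44187 V.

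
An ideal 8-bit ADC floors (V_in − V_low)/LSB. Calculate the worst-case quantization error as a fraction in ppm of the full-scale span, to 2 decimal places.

3906.25 ppm

Truncating → worst-case error = 1 LSB = V_FS/2^8, so 1e+06/256 = 3906.25 ppm of full scale.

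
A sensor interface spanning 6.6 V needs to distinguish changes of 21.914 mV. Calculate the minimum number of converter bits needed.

Number of steps required ≥ 6.6 V / 21.914 mV = 301.18.
Need 2^N ≥ 301.18; 2^8 = 256, 2^9 = 512.
Minimum N = 9.

9 bits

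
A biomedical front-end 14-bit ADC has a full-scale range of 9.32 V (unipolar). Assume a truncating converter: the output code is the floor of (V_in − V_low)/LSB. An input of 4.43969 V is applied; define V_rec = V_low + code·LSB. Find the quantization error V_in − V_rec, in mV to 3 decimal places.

One LSB is 9.32 V / 16384 = 0.569 mV.
(V_in − V_low)/LSB = (4.43969 − 0)/0.000568848 = 7804.7083 → code 7804 (floor).
Code 7804 maps back to 0 + 7804×0.000568848 V = 4.4392871 V.
Difference: 0.000402891 V → 0.403 mV.

0.403 mV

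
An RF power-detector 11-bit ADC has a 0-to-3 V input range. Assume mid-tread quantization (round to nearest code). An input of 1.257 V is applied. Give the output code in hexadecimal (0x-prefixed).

With 2048 levels over 3 V, one step is 1.465 mV.
(1.257 − 0) / 0.00146484 = 858.112 LSBs.
So the output code is 858.
In hexadecimal (0x-prefixed): 0x35A.

code 0x35A (decimal 858)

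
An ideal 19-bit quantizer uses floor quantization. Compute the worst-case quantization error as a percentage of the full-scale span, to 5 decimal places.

Truncating → worst-case error = 1 LSB = V_FS/2^19, so 100/524288 = 0.000190735 % of full scale.

0.00019 %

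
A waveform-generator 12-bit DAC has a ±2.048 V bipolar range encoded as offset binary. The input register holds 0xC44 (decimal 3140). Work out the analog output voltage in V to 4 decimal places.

LSB = 4.096 V / 2^12 = 1.000 mV.
Code 0xC44 = 3140 decimal.
V_out = (−2.048) + 3140 × 0.001 V = 1.092 V.

1.0920 V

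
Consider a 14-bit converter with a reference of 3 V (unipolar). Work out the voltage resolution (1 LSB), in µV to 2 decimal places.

183.11 µV

Full-scale span = 3 V.
LSB = 3 / 2^14 = 3 / 16384 = 0.000183105 V = 183.11 µV.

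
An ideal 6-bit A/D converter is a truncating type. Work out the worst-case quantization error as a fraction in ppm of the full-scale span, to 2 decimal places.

15625.00 ppm

Truncating → worst-case error = 1 LSB = V_FS/2^6, so 1e+06/64 = 15625 ppm of full scale.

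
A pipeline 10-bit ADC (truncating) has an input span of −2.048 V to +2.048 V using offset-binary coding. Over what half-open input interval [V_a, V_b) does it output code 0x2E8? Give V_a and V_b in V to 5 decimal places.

LSB = 4.096/2^10 = 4.000 mV.
Code 0x2E8 = 744 decimal.
V_a = V_low + 744·LSB = 0.928 V; V_b = V_low + 745·LSB = 0.932 V.

[0.92800 V, 0.93200 V)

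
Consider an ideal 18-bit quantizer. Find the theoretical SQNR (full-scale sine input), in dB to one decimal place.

110.1 dB

SNR ≈ 6.02·N + 1.76 dB = 6.02·18 + 1.76 = 110.12 dB.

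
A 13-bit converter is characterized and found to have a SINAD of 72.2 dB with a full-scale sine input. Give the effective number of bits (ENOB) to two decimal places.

11.70 bits

ENOB = (SINAD − 1.76) / 6.02 = (72.2 − 1.76)/6.02 = 11.701.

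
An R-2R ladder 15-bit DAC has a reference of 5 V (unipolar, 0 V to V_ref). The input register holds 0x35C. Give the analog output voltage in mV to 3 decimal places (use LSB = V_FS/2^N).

131.226 mV

LSB = 5 V / 2^15 = 152.59 µV.
Code 0x35C = 860 decimal.
V_out = 0 + 860 × 0.000152588 V = 0.131226 V.
= 131.226 mV.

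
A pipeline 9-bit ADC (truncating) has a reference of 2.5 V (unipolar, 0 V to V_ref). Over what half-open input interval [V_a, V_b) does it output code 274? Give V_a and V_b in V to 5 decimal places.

LSB = 2.5/2^9 = 4.883 mV.
V_a = V_low + 274·LSB = 1.33789 V; V_b = V_low + 275·LSB = 1.34277 V.

[1.33789 V, 1.34277 V)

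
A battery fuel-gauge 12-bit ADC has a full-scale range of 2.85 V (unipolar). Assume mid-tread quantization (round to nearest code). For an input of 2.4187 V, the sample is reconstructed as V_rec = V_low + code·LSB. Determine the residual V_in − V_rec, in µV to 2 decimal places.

Step size: 2.85 V ÷ 2^12 = 0.696 mV.
(V_in − V_low)/LSB = (2.4187 − 0)/0.000695801 = 3476.1387 → code 3476 (round).
V_rec = 0 + 3476·0.000695801 = 2.4186035 V.
Error = 2.4187 − 2.4186035 = 9.64844e-05 V = 96.48 µV.

96.48 µV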